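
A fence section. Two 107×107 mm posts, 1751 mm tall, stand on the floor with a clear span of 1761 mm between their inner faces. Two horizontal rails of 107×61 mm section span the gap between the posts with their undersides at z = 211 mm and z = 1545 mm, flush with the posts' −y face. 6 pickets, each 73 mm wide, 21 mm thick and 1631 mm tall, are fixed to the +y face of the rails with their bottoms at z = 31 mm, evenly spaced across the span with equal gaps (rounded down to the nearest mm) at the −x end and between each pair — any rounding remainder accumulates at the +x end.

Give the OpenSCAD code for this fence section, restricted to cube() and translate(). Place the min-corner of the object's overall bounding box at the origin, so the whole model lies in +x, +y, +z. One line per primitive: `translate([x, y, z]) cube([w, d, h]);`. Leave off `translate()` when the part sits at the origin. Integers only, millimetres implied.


cube([107, 107, 1751]);
translate([1868, 0, 0]) cube([107, 107, 1751]);
translate([107, 0, 211]) cube([1761, 107, 61]);
translate([107, 0, 1545]) cube([1761, 107, 61]);
translate([296, 107, 31]) cube([73, 21, 1631]);
translate([558, 107, 31]) cube([73, 21, 1631]);
translate([820, 107, 31]) cube([73, 21, 1631]);
translate([1082, 107, 31]) cube([73, 21, 1631]);
translate([1344, 107, 31]) cube([73, 21, 1631]);
translate([1606, 107, 31]) cube([73, 21, 1631]);


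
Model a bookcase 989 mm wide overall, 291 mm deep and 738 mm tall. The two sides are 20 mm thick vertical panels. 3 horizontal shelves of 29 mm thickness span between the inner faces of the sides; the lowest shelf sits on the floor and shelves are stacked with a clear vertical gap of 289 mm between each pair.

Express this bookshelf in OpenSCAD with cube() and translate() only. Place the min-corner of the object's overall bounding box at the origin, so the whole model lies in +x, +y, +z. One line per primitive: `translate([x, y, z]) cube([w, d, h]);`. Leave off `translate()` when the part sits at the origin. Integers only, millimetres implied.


cube([20, 291, 738]);
translate([969, 0, 0]) cube([20, 291, 738]);
translate([20, 0, 0]) cube([949, 291, 29]);
translate([20, 0, 318]) cube([949, 291, 29]);
translate([20, 0, 636]) cube([949, 291, 29]);


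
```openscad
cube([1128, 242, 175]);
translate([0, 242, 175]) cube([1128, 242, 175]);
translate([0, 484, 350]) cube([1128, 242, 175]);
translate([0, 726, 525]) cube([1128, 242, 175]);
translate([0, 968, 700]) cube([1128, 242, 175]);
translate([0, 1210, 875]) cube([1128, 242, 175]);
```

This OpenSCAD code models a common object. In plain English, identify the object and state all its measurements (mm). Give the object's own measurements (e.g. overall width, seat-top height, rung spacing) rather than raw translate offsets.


A straight staircase of 6 solid steps. Each step is 1128 mm wide (x), 242 mm deep (y, the going) and 175 mm tall (the rise). The first step rests on the floor; each subsequent step sits one going further in +y and one rise higher in +z, directly behind and above the previous step with no overlap.


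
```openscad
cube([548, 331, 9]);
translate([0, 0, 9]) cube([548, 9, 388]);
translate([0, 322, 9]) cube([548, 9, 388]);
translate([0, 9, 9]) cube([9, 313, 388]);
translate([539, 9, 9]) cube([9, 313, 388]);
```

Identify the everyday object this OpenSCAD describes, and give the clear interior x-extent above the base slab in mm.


An open box. The internal width is 530 mm.

A 548×331 base slab with four walls standing on it — an open box. The base is 548 mm wide and the walls are 9 mm thick, so the internal width is 548 − 2 × 9 = 530 mm.


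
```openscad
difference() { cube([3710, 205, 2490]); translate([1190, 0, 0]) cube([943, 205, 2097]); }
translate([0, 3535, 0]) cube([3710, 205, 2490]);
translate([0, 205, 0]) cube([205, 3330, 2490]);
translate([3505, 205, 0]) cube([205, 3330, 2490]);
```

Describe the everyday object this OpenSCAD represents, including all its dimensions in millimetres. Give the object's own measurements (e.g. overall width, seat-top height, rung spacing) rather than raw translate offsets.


A single room: four walls, each 2490 mm tall and 205 mm thick, enclosing an outside footprint 3710×3740 mm (x × y), no floor or roof. The front and back walls (−y and +y sides) run the full x-width; the side walls fit between their inner faces. A door opening 943 mm wide and 2097 mm tall is cut through the front wall from the floor up, its −x edge 1190 mm from the wall's −x end.


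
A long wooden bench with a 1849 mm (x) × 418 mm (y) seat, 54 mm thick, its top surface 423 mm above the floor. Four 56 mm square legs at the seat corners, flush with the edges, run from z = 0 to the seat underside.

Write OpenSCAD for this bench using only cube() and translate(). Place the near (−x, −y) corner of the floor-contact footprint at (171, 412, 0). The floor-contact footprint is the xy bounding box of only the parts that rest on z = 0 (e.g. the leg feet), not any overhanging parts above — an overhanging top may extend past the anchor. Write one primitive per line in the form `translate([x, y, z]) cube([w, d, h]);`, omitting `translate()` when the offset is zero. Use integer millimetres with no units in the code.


translate([171, 412, 369]) cube([1849, 418, 54]);
translate([171, 412, 0]) cube([56, 56, 369]);
translate([171, 774, 0]) cube([56, 56, 369]);
translate([1964, 412, 0]) cube([56, 56, 369]);
translate([1964, 774, 0]) cube([56, 56, 369]);


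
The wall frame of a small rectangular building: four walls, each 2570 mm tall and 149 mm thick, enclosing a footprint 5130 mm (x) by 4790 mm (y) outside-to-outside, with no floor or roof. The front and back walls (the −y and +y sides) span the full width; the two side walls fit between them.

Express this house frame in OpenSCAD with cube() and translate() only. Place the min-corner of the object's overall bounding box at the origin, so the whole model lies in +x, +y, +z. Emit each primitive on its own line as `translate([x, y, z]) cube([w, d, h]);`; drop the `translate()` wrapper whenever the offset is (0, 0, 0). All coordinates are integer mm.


cube([5130, 149, 2570]);
translate([0, 4641, 0]) cube([5130, 149, 2570]);
translate([0, 149, 0]) cube([149, 4492, 2570]);
translate([4981, 149, 0]) cube([149, 4492, 2570]);


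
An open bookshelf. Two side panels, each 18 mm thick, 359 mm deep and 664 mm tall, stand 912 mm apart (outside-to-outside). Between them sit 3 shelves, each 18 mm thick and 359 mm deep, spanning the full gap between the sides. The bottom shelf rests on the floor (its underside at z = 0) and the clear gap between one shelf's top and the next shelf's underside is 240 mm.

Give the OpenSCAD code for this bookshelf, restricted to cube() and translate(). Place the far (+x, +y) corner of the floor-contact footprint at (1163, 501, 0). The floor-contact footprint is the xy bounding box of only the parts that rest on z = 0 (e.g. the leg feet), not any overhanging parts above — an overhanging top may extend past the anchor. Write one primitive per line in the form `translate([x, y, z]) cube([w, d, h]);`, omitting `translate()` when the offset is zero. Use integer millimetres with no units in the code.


translate([251, 142, 0]) cube([18, 359, 664]);
translate([1145, 142, 0]) cube([18, 359, 664]);
translate([269, 142, 0]) cube([876, 359, 18]);
translate([269, 142, 258]) cube([876, 359, 18]);
translate([269, 142, 516]) cube([876, 359, 18]);


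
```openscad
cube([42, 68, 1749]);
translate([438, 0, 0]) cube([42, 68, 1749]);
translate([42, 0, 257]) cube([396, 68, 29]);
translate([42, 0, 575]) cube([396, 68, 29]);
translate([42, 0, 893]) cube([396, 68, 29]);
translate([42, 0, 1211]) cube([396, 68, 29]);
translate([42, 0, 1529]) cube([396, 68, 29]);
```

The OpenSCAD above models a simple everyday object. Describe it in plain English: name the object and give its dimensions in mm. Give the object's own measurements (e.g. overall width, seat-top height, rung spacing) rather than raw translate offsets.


A straight ladder. Two 42×68 mm vertical rails, 1749 mm tall, stand 480 mm apart (outside-to-outside) with their front faces coplanar on the −y side. 5 rungs, each 68 mm deep and 29 mm tall, span between the inner faces of the rails, front faces flush with the rails. The lowest rung's underside is at z = 257 mm and rungs are spaced 318 mm apart (underside to underside).


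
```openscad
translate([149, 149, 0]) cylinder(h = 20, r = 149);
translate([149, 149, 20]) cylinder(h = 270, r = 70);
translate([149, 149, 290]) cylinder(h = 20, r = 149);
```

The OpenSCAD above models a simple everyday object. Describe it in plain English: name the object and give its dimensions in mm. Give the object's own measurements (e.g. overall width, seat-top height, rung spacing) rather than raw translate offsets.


A spool: two coaxial disc flanges of radius 149 mm and thickness 20 mm, joined by a core cylinder of radius 70 mm and height 270 mm. The lower flange rests on z = 0 and the three cylinders share a vertical axis.


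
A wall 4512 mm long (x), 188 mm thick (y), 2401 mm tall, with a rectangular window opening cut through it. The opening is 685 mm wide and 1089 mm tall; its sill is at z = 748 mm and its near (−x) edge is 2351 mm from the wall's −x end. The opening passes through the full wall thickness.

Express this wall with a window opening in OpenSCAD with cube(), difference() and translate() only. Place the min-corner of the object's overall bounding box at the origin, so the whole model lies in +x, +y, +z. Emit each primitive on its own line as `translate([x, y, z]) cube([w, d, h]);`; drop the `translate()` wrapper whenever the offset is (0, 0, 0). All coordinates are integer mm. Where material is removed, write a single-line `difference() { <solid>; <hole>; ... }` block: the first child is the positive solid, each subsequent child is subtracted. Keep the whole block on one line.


difference() { cube([4512, 188, 2401]); translate([2351, 0, 748]) cube([685, 188, 1089]); }


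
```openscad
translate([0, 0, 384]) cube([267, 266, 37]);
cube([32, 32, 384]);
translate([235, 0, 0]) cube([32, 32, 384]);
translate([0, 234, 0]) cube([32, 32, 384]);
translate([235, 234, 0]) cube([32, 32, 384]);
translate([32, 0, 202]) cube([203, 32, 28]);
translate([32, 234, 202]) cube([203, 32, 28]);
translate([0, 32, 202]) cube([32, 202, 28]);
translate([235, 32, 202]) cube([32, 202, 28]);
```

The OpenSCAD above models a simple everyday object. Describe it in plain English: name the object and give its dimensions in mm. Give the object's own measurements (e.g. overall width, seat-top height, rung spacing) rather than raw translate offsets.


A simple wooden stool: a rectangular seat 267 mm (x) by 266 mm (y), 37 mm thick, top face at z = 421 mm, on four square legs, each 32×32 mm in cross-section. The legs rest on z = 0, each flush with a corner of the seat. Four stretchers, 32 mm wide and 28 mm tall, connect adjacent legs with their undersides at z = 202 mm, each running between the inner faces of the legs it joins and aligned with the legs' outer faces on the other axis.


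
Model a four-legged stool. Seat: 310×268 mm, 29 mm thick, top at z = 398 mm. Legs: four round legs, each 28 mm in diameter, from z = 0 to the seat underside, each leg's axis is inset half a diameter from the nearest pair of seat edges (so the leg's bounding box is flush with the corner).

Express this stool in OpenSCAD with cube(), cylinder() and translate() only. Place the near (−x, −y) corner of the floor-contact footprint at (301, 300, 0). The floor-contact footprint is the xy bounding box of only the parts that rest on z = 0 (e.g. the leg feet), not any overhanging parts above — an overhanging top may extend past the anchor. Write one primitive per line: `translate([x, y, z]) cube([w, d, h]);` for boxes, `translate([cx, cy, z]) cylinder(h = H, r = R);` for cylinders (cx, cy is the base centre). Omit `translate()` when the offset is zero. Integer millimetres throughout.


// leg_h = 398 - 29 = 369
translate([301, 300, 369]) cube([310, 268, 29]);
translate([315, 314, 0]) cylinder(h = 369, r = 14);
translate([597, 314, 0]) cylinder(h = 369, r = 14);
translate([315, 554, 0]) cylinder(h = 369, r = 14);
translate([597, 554, 0]) cylinder(h = 369, r = 14);


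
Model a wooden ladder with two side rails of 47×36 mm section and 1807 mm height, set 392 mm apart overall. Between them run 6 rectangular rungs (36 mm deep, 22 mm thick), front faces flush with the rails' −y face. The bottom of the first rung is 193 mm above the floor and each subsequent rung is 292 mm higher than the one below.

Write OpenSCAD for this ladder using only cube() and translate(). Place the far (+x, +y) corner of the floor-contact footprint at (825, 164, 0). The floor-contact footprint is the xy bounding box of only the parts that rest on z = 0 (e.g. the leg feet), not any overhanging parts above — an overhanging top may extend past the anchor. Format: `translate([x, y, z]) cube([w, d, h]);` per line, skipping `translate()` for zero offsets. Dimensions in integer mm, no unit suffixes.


translate([433, 128, 0]) cube([47, 36, 1807]);
translate([778, 128, 0]) cube([47, 36, 1807]);
translate([480, 128, 193]) cube([298, 36, 22]);
translate([480, 128, 485]) cube([298, 36, 22]);
translate([480, 128, 777]) cube([298, 36, 22]);
translate([480, 128, 1069]) cube([298, 36, 22]);
translate([480, 128, 1361]) cube([298, 36, 22]);
translate([480, 128, 1653]) cube([298, 36, 22]);


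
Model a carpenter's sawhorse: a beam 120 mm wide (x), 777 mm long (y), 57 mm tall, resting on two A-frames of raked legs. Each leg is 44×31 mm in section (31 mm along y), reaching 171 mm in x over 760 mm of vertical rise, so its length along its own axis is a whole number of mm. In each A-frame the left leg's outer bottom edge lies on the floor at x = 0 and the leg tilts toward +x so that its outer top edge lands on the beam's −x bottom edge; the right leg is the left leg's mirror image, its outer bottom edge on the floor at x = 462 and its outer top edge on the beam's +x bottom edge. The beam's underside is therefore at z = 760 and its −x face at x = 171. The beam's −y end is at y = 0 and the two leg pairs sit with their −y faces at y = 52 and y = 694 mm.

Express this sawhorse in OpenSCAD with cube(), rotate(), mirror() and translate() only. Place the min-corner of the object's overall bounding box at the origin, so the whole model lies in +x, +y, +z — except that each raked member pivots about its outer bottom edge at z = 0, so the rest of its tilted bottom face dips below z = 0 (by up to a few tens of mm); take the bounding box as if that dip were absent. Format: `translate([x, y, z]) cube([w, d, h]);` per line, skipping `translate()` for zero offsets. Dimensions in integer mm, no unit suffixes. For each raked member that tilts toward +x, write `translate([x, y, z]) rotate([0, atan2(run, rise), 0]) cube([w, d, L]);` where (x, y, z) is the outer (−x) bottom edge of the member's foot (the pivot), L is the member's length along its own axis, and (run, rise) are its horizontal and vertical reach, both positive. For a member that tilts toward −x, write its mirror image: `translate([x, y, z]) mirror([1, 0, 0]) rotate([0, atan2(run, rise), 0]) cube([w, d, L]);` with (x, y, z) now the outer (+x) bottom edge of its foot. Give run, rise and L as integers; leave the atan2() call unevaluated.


translate([171, 0, 760]) cube([120, 777, 57]);
translate([0, 52, 0]) rotate([0, atan2(171, 760), 0]) cube([44, 31, 779]);
translate([462, 52, 0]) mirror([1, 0, 0]) rotate([0, atan2(171, 760), 0]) cube([44, 31, 779]);
translate([0, 694, 0]) rotate([0, atan2(171, 760), 0]) cube([44, 31, 779]);
translate([462, 694, 0]) mirror([1, 0, 0]) rotate([0, atan2(171, 760), 0]) cube([44, 31, 779]);


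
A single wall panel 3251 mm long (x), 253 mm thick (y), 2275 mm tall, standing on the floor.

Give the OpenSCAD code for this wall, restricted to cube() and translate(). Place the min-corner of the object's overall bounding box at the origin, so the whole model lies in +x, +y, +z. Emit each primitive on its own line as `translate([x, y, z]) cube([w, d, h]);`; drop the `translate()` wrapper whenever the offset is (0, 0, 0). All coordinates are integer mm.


cube([3251, 253, 2275]);


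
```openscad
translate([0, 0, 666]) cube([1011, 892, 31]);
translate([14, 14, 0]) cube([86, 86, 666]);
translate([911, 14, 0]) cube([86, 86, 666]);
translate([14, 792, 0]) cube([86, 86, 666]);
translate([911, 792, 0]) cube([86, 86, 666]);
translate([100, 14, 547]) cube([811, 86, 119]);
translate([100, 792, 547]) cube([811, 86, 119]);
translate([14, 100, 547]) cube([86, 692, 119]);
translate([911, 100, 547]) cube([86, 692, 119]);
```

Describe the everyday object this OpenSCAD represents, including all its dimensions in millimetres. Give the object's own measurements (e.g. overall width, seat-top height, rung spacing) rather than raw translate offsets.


A rectangular dining table. The top is 1011×892×31 mm with its upper surface at z = 697 mm. It stands on four 86×86 mm square legs, each inset 14 mm from the nearest pair of top edges, running from the floor to the underside of the top. Four apron rails, 86 mm thick and 119 mm tall, run between adjacent legs with their top edges flush with the underside of the top and their outer faces flush with the legs' outer faces.


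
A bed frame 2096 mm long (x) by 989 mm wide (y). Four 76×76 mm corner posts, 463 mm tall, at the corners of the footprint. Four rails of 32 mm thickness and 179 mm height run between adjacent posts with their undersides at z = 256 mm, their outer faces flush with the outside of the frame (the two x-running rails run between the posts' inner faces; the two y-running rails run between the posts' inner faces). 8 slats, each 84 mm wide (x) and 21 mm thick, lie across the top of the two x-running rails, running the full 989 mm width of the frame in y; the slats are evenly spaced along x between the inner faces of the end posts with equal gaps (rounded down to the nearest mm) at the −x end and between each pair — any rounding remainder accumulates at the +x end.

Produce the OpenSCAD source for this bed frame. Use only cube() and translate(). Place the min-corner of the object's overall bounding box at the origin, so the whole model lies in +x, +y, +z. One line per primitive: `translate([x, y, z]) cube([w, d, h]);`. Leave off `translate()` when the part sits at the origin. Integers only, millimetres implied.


// slat z = rail_z + rail_h = 256 + 179 = 435
// slat gap = ⌊(1944 − 8·84) / 9⌋ = 141
cube([76, 76, 463]);
translate([0, 913, 0]) cube([76, 76, 463]);
translate([2020, 0, 0]) cube([76, 76, 463]);
translate([2020, 913, 0]) cube([76, 76, 463]);
translate([76, 0, 256]) cube([1944, 32, 179]);
translate([76, 957, 256]) cube([1944, 32, 179]);
translate([0, 76, 256]) cube([32, 837, 179]);
translate([2064, 76, 256]) cube([32, 837, 179]);
translate([217, 0, 435]) cube([84, 989, 21]);
translate([442, 0, 435]) cube([84, 989, 21]);
translate([667, 0, 435]) cube([84, 989, 21]);
translate([892, 0, 435]) cube([84, 989, 21]);
translate([1117, 0, 435]) cube([84, 989, 21]);
translate([1342, 0, 435]) cube([84, 989, 21]);
translate([1567, 0, 435]) cube([84, 989, 21]);
translate([1792, 0, 435]) cube([84, 989, 21]);


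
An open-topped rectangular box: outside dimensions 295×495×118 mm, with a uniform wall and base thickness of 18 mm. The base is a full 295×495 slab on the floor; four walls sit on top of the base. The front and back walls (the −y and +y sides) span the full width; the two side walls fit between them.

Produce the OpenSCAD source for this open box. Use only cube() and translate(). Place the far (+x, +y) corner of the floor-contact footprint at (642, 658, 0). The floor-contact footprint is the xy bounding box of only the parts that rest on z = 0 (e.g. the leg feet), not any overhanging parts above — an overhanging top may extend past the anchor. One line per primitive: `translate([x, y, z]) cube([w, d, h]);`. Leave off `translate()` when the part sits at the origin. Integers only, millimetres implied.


translate([347, 163, 0]) cube([295, 495, 18]);
translate([347, 163, 18]) cube([295, 18, 100]);
translate([347, 640, 18]) cube([295, 18, 100]);
translate([347, 181, 18]) cube([18, 459, 100]);
translate([624, 181, 18]) cube([18, 459, 100]);


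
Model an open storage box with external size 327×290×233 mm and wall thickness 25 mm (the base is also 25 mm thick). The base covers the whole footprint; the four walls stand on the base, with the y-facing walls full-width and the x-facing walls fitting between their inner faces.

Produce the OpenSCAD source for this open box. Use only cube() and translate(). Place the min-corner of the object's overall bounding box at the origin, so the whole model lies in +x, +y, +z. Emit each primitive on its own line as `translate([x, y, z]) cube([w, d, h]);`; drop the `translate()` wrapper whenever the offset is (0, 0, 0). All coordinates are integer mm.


cube([327, 290, 25]);
translate([0, 0, 25]) cube([327, 25, 208]);
translate([0, 265, 25]) cube([327, 25, 208]);
translate([0, 25, 25]) cube([25, 240, 208]);
translate([302, 25, 25]) cube([25, 240, 208]);


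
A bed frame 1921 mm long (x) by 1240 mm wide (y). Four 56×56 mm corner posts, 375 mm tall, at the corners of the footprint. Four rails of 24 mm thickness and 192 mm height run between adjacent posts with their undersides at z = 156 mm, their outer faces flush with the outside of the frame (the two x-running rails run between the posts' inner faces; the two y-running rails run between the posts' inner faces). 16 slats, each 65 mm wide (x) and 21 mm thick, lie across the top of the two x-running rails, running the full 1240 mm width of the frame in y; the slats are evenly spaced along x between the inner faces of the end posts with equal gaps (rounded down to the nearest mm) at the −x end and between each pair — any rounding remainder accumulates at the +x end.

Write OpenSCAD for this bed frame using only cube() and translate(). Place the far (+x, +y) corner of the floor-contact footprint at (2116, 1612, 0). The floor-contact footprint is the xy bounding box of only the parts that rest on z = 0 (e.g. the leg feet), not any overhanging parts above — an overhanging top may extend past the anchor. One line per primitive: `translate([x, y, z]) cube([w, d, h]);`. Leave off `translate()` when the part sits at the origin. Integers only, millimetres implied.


translate([195, 372, 0]) cube([56, 56, 375]);
translate([195, 1556, 0]) cube([56, 56, 375]);
translate([2060, 372, 0]) cube([56, 56, 375]);
translate([2060, 1556, 0]) cube([56, 56, 375]);
translate([251, 372, 156]) cube([1809, 24, 192]);
translate([251, 1588, 156]) cube([1809, 24, 192]);
translate([195, 428, 156]) cube([24, 1128, 192]);
translate([2092, 428, 156]) cube([24, 1128, 192]);
translate([296, 372, 348]) cube([65, 1240, 21]);
translate([406, 372, 348]) cube([65, 1240, 21]);
translate([516, 372, 348]) cube([65, 1240, 21]);
translate([626, 372, 348]) cube([65, 1240, 21]);
translate([736, 372, 348]) cube([65, 1240, 21]);
translate([846, 372, 348]) cube([65, 1240, 21]);
translate([956, 372, 348]) cube([65, 1240, 21]);
translate([1066, 372, 348]) cube([65, 1240, 21]);
translate([1176, 372, 348]) cube([65, 1240, 21]);
translate([1286, 372, 348]) cube([65, 1240, 21]);
translate([1396, 372, 348]) cube([65, 1240, 21]);
translate([1506, 372, 348]) cube([65, 1240, 21]);
translate([1616, 372, 348]) cube([65, 1240, 21]);
translate([1726, 372, 348]) cube([65, 1240, 21]);
translate([1836, 372, 348]) cube([65, 1240, 21]);
translate([1946, 372, 348]) cube([65, 1240, 21]);


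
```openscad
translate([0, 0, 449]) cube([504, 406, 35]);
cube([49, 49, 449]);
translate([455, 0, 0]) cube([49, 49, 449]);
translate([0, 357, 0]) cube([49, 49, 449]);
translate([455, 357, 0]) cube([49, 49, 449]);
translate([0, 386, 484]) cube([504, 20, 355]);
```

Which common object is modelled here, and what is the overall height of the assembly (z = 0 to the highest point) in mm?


A chair. The overall height is 839 mm.

A slab on four corner posts with a tall panel at the back — a chair. The seat slab sits at z = 449 with thickness 35, and the 355 mm backrest starts at the seat top, so the overall height is 449 + 35 + 355 = 839 mm.


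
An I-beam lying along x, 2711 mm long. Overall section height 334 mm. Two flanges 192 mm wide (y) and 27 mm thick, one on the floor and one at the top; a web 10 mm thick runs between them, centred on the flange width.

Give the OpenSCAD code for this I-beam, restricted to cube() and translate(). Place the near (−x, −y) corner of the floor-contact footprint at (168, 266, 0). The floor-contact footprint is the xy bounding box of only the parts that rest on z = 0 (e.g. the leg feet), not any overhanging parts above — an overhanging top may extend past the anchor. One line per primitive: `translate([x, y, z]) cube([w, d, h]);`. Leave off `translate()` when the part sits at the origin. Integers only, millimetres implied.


translate([168, 266, 0]) cube([2711, 192, 27]);
translate([168, 357, 27]) cube([2711, 10, 280]);
translate([168, 266, 307]) cube([2711, 192, 27]);


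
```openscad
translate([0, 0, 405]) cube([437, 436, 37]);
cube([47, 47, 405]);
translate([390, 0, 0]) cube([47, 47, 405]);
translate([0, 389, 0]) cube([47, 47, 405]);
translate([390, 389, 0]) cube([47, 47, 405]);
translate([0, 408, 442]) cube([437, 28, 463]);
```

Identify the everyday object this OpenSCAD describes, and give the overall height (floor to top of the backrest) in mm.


A chair. The overall height is 905 mm.

A slab on four corner posts with a tall panel at the back — a chair. The seat slab sits at z = 405 with thickness 37, and the 463 mm backrest starts at the seat top, so the overall height is 405 + 37 + 463 = 905 mm.


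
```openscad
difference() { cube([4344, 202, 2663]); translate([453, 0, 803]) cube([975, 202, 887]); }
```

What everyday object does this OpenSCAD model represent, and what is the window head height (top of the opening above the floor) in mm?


A wall with a window opening. The window head height is 1690 mm.

A wall with a rectangular opening subtracted — a window. Sill at z = 803, opening 887 mm tall, so the head is at 803 + 887 = 1690 mm.


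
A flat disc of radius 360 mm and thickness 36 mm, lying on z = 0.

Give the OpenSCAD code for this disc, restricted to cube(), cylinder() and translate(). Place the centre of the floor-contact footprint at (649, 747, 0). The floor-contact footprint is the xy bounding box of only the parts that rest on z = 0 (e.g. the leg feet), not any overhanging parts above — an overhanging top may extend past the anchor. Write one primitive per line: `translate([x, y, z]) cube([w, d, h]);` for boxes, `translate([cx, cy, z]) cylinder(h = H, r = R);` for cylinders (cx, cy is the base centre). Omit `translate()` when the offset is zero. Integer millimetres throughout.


translate([649, 747, 0]) cylinder(h = 36, r = 360);


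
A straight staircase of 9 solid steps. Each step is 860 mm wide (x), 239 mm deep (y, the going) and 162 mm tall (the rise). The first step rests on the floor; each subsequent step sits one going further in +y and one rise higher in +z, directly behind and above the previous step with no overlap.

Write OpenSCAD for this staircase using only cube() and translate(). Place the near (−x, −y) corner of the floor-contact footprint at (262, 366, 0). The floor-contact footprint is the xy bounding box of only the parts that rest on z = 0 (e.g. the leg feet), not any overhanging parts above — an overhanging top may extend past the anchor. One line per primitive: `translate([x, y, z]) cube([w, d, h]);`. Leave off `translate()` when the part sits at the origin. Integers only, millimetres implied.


translate([262, 366, 0]) cube([860, 239, 162]);
translate([262, 605, 162]) cube([860, 239, 162]);
translate([262, 844, 324]) cube([860, 239, 162]);
translate([262, 1083, 486]) cube([860, 239, 162]);
translate([262, 1322, 648]) cube([860, 239, 162]);
translate([262, 1561, 810]) cube([860, 239, 162]);
translate([262, 1800, 972]) cube([860, 239, 162]);
translate([262, 2039, 1134]) cube([860, 239, 162]);
translate([262, 2278, 1296]) cube([860, 239, 162]);


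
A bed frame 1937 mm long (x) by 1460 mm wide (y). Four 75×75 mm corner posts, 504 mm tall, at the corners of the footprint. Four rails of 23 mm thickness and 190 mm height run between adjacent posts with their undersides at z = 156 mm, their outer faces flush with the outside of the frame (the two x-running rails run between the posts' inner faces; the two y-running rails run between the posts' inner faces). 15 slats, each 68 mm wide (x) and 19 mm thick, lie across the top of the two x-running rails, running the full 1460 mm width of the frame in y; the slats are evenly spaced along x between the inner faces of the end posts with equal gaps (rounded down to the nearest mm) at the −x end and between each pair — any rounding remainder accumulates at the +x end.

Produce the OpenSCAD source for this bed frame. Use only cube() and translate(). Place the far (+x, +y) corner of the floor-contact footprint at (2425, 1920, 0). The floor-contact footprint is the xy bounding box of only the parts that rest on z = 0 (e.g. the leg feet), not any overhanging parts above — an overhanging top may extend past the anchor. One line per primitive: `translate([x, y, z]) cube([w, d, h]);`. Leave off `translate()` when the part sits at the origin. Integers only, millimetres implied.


// slat z = rail_z + rail_h = 156 + 190 = 346
// slat gap = ⌊(1787 − 15·68) / 16⌋ = 47
translate([488, 460, 0]) cube([75, 75, 504]);
translate([488, 1845, 0]) cube([75, 75, 504]);
translate([2350, 460, 0]) cube([75, 75, 504]);
translate([2350, 1845, 0]) cube([75, 75, 504]);
translate([563, 460, 156]) cube([1787, 23, 190]);
translate([563, 1897, 156]) cube([1787, 23, 190]);
translate([488, 535, 156]) cube([23, 1310, 190]);
translate([2402, 535, 156]) cube([23, 1310, 190]);
translate([610, 460, 346]) cube([68, 1460, 19]);
translate([725, 460, 346]) cube([68, 1460, 19]);
translate([840, 460, 346]) cube([68, 1460, 19]);
translate([955, 460, 346]) cube([68, 1460, 19]);
translate([1070, 460, 346]) cube([68, 1460, 19]);
translate([1185, 460, 346]) cube([68, 1460, 19]);
translate([1300, 460, 346]) cube([68, 1460, 19]);
translate([1415, 460, 346]) cube([68, 1460, 19]);
translate([1530, 460, 346]) cube([68, 1460, 19]);
translate([1645, 460, 346]) cube([68, 1460, 19]);
translate([1760, 460, 346]) cube([68, 1460, 19]);
translate([1875, 460, 346]) cube([68, 1460, 19]);
translate([1990, 460, 346]) cube([68, 1460, 19]);
translate([2105, 460, 346]) cube([68, 1460, 19]);
translate([2220, 460, 346]) cube([68, 1460, 19]);


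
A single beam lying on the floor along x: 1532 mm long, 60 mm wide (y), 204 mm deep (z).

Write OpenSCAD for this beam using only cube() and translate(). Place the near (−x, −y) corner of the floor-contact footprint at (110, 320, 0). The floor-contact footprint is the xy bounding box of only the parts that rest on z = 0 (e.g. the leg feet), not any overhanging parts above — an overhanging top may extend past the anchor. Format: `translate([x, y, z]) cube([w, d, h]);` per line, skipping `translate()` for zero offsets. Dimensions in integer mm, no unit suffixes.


translate([110, 320, 0]) cube([1532, 60, 204]);


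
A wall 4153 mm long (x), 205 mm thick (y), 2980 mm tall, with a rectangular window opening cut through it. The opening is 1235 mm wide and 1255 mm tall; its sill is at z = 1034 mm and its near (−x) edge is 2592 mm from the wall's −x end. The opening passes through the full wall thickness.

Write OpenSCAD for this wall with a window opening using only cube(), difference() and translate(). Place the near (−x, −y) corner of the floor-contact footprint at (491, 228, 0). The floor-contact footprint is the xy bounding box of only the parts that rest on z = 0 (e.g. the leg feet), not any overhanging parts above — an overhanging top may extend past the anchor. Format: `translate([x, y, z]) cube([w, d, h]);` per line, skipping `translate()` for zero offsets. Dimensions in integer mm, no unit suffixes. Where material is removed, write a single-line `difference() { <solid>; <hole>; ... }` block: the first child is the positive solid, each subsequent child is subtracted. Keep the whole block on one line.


difference() { translate([491, 228, 0]) cube([4153, 205, 2980]); translate([3083, 228, 1034]) cube([1235, 205, 1255]); }


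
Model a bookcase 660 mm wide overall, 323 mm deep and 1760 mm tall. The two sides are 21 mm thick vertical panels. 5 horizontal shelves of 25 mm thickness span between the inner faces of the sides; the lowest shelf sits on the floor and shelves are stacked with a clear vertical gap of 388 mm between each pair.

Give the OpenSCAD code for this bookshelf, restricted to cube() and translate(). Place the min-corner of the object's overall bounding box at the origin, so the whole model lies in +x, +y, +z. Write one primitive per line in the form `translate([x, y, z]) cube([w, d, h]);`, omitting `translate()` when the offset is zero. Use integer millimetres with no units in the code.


cube([21, 323, 1760]);
translate([639, 0, 0]) cube([21, 323, 1760]);
translate([21, 0, 0]) cube([618, 323, 25]);
translate([21, 0, 413]) cube([618, 323, 25]);
translate([21, 0, 826]) cube([618, 323, 25]);
translate([21, 0, 1239]) cube([618, 323, 25]);
translate([21, 0, 1652]) cube([618, 323, 25]);


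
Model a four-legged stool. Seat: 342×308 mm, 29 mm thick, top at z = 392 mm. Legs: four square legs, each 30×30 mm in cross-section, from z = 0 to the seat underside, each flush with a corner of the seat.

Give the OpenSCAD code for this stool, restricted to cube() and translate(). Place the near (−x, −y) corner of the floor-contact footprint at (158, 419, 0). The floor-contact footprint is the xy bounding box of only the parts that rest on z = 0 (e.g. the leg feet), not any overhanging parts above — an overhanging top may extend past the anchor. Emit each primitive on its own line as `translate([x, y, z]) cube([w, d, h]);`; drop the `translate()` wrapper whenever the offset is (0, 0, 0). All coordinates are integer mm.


translate([158, 419, 363]) cube([342, 308, 29]);
translate([158, 419, 0]) cube([30, 30, 363]);
translate([470, 419, 0]) cube([30, 30, 363]);
translate([158, 697, 0]) cube([30, 30, 363]);
translate([470, 697, 0]) cube([30, 30, 363]);


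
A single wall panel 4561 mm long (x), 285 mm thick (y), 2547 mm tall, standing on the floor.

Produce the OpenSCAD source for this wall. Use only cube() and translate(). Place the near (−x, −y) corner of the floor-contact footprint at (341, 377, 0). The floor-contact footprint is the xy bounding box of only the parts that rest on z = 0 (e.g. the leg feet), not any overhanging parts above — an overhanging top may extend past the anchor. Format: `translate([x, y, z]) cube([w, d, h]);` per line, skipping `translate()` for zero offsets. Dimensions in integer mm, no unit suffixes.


translate([341, 377, 0]) cube([4561, 285, 2547]);


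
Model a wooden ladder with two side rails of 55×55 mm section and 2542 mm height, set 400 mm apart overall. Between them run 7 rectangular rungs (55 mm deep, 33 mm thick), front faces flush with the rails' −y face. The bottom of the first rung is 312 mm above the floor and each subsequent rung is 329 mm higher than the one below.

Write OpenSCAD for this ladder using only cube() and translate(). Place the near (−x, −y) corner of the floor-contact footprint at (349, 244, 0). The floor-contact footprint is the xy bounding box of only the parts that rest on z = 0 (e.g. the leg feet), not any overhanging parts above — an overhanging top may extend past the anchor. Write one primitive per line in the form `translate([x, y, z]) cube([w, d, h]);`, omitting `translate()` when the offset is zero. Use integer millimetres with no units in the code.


translate([349, 244, 0]) cube([55, 55, 2542]);
translate([694, 244, 0]) cube([55, 55, 2542]);
translate([404, 244, 312]) cube([290, 55, 33]);
translate([404, 244, 641]) cube([290, 55, 33]);
translate([404, 244, 970]) cube([290, 55, 33]);
translate([404, 244, 1299]) cube([290, 55, 33]);
translate([404, 244, 1628]) cube([290, 55, 33]);
translate([404, 244, 1957]) cube([290, 55, 33]);
translate([404, 244, 2286]) cube([290, 55, 33]);


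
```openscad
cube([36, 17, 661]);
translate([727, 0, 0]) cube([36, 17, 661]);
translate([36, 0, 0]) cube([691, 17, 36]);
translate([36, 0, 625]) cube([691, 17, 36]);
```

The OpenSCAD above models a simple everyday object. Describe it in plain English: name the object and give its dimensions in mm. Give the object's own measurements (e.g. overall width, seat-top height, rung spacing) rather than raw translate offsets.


A rectangular picture frame lying in the x–z plane (depth along y). The opening is 691 mm wide (x) by 589 mm tall (z), surrounded by a border 36 mm wide on all four sides. The frame is 17 mm deep and is made of two full-height vertical stiles with two horizontal rails fitted between them.


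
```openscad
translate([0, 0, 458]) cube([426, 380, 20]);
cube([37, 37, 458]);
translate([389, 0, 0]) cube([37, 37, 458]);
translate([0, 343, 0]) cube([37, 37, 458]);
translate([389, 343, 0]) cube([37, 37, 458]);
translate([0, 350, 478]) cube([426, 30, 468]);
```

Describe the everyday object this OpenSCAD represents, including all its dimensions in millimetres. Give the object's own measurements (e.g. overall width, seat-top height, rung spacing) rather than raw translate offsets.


A chair. The seat is a 426×380×20 mm slab with its top at z = 478 mm, on four 37×37 mm corner legs (flush with the seat edges, standing on z = 0). A flat backrest 30 mm thick, 468 mm tall, spans the full seat width and rises from the seat top along its +y edge, rear face flush with the rear of the seat.


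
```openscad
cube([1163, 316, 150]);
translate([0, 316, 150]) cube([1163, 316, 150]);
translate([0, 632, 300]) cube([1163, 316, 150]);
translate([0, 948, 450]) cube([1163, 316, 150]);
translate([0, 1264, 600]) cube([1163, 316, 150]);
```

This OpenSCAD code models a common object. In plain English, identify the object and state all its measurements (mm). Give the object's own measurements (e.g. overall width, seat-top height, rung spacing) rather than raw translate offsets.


A straight staircase of 5 solid steps. Each step is 1163 mm wide (x), 316 mm deep (y, the going) and 150 mm tall (the rise). The first step rests on the floor; each subsequent step sits one going further in +y and one rise higher in +z, directly behind and above the previous step with no overlap.


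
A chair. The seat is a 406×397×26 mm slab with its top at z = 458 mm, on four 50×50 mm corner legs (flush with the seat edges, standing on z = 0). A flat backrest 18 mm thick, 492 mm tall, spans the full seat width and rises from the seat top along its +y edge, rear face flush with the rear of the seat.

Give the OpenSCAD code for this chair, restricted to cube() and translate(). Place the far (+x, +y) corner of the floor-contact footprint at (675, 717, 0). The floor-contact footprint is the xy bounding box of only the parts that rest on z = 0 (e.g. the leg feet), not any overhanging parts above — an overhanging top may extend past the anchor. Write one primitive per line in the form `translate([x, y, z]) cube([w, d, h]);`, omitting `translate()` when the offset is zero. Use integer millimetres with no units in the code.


translate([269, 320, 432]) cube([406, 397, 26]);
translate([269, 320, 0]) cube([50, 50, 432]);
translate([625, 320, 0]) cube([50, 50, 432]);
translate([269, 667, 0]) cube([50, 50, 432]);
translate([625, 667, 0]) cube([50, 50, 432]);
translate([269, 699, 458]) cube([406, 18, 492]);


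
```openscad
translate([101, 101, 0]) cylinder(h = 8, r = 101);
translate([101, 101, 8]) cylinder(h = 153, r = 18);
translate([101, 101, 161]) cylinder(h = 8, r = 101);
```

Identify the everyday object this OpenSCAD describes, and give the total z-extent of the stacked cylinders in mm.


A spool. The overall height is 169 mm.

Three coaxial cylinders, large–small–large — a spool. Two 8 mm flanges and a 153 mm core give 8 + 153 + 8 = 169 mm.
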